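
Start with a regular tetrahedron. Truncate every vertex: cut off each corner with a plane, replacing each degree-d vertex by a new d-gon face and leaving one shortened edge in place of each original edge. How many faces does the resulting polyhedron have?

8

The base solid has V = 4, E = 6, F = 4.
Truncation replaces each original edge-end by a new vertex, so V′ = 2E = 12.
Each original edge survives, and each old vertex of degree d contributes d new edges; summing degrees gives Σd = 2E, so E′ = E + 2E = 3E = 18.
Each original face survives and each original vertex becomes one new face: F′ = F + V = 8.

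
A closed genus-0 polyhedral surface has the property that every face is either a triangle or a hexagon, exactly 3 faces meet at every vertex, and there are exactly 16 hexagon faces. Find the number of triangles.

Let x be the number of triangles; then F = 16 + x.
Edge–face incidences: 2E = 6·16 + 3·x = 96 + 3x.
Every vertex has degree 3, so 3V = 2E.
Euler: V − E + F = 2 ⇒ (2E)/3 − E + (16 + x) = 2.
Multiply by 6: 2·(2E) − 3·(2E) + 6·(16 + x) = 12, i.e. 96 + 6x − (96 + 3x) = 12.
Collecting terms: 3x = 12, so x = 4.
Then 2E = 96 + 3·4 = 108, so E = 54, V = 2E/3 = 36, F = 16 + 4 = 20.

4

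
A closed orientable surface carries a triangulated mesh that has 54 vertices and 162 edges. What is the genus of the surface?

1

Every face is a triangle and each edge borders two faces, so 3F = 2·162, giving F = 108.
χ = V − E + F = 54 − 162 + 108 = 0.
For a closed orientable surface χ = 2 − 2g, so g = (2 − (0))/2 = 1.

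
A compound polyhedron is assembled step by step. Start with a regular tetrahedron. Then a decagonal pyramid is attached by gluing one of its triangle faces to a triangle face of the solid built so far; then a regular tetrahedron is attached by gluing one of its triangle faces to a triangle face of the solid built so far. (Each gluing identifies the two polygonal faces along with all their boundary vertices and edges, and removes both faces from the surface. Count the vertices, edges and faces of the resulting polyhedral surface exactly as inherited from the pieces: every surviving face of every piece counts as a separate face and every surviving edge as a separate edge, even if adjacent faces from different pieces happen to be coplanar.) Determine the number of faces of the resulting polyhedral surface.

A regular tetrahedron: V=4, E=6, F=4.
Attach a decagonal pyramid (V=11, E=20, F=11) along a 3-gon: merge 3 vertices and 3 edges, delete both glued faces → V=12, E=23, F=13.
Attach a regular tetrahedron (V=4, E=6, F=4) along a 3-gon: merge 3 vertices and 3 edges, delete both glued faces → V=13, E=26, F=15.
Check: V − E + F = 13 − 26 + 15 = 2.

15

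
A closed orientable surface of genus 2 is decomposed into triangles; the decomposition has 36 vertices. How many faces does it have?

χ = 2 − 2·2 = -2, and every face is a triangle so 3F = 2E.
V − E + F = -2 with E = 3F/2 gives 36 − (3/2 − 1)·F = -2, so F = 76 and E = 114.

76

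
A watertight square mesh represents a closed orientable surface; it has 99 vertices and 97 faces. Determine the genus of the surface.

Every face is a square, so 2E = 4·97 = 388, giving E = 194.
χ = V − E + F = 99 − 194 + 97 = 2.
For a closed orientable surface χ = 2 − 2g, so g = (2 − (2))/2 = 0.

0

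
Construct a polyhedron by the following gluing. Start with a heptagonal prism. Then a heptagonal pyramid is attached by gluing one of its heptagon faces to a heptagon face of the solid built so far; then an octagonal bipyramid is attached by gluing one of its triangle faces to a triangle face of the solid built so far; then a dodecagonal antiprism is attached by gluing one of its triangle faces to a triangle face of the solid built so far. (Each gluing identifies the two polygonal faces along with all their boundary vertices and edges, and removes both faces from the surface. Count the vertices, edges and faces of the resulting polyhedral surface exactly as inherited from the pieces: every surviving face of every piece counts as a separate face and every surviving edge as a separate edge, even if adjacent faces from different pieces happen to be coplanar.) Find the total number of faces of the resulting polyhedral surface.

53

A heptagonal prism: V=14, E=21, F=9.
Attach a heptagonal pyramid (V=8, E=14, F=8) along a 7-gon: merge 7 vertices and 7 edges, delete both glued faces → V=15, E=28, F=15.
Attach an octagonal bipyramid (V=10, E=24, F=16) along a 3-gon: merge 3 vertices and 3 edges, delete both glued faces → V=22, E=49, F=29.
Attach a dodecagonal antiprism (V=24, E=48, F=26) along a 3-gon: merge 3 vertices and 3 edges, delete both glued faces → V=43, E=94, F=53.
Check: V − E + F = 43 − 94 + 53 = 2.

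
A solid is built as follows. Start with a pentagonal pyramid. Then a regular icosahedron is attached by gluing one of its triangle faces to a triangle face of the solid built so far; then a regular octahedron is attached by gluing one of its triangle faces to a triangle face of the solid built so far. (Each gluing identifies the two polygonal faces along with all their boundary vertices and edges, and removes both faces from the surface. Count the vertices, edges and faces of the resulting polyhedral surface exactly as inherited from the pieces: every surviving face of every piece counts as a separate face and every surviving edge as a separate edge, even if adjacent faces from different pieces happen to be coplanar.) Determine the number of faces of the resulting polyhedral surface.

30

A pentagonal pyramid: V=6, E=10, F=6.
Attach a regular icosahedron (V=12, E=30, F=20) along a 3-gon: merge 3 vertices and 3 edges, delete both glued faces → V=15, E=37, F=24.
Attach a regular octahedron (V=6, E=12, F=8) along a 3-gon: merge 3 vertices and 3 edges, delete both glued faces → V=18, E=46, F=30.
Check: V − E + F = 18 − 46 + 30 = 2.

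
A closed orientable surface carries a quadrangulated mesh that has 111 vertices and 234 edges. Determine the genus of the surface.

4

Every face is a square and each edge borders two faces, so 4F = 2·234, giving F = 117.
χ = V − E + F = 111 − 234 + 117 = -6.
For a closed orientable surface χ = 2 − 2g, so g = (2 − (-6))/2 = 4.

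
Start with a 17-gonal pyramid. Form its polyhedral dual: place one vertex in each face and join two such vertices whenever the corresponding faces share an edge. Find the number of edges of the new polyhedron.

The base solid has V = 18, E = 34, F = 18.
The dual swaps V and F and preserves E: V′ = F = 18, E′ = E = 34, F′ = V = 18.

34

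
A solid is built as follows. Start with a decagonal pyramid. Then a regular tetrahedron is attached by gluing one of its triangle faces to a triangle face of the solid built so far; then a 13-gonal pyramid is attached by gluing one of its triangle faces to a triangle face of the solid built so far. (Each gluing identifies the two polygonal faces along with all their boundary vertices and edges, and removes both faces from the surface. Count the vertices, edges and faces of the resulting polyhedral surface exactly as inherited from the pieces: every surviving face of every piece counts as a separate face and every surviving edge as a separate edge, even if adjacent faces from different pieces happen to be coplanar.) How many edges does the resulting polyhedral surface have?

A decagonal pyramid: V=11, E=20, F=11.
Attach a regular tetrahedron (V=4, E=6, F=4) along a 3-gon: merge 3 vertices and 3 edges, delete both glued faces → V=12, E=23, F=13.
Attach a 13-gonal pyramid (V=14, E=26, F=14) along a 3-gon: merge 3 vertices and 3 edges, delete both glued faces → V=23, E=46, F=25.
Check: V − E + F = 23 − 46 + 25 = 2.

46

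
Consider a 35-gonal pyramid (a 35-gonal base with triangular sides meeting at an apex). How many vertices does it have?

A pyramid on an n-gon base has one n-gon and n triangles: V = 35 + 1 = 36, E = 2·35 = 70, F = 35 + 1 = 36.

36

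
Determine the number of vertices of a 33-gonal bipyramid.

A bipyramid over an n-gon has 2n triangular faces and n + 2 vertices: V = 33 + 2 = 35, E = 3·33 = 99, F = 2·33 = 66.

35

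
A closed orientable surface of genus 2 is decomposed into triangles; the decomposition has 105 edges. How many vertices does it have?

33

χ = 2 − 2·2 = -2, and every face is a triangle so 3F = 2E.
F = 2E/3 = 70. Then V = -2 + E − F = -2 + 105 − 70 = 33.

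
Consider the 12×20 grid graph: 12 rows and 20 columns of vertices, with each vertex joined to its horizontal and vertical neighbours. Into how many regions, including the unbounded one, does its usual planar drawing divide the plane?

The grid has V = 12·20 = 240 vertices and E = 12·19 + 20·11 = 448 edges.
F = 2 − V + E = 2 − 240 + 448 = 210.

210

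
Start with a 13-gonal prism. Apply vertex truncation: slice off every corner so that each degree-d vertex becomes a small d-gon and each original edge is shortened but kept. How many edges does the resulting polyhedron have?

The base solid has V = 26, E = 39, F = 15.
Truncation replaces each original edge-end by a new vertex, so V′ = 2E = 78.
Each original edge survives, and each old vertex of degree d contributes d new edges; summing degrees gives Σd = 2E, so E′ = E + 2E = 3E = 117.
Each original face survives and each original vertex becomes one new face: F′ = F + V = 41.

117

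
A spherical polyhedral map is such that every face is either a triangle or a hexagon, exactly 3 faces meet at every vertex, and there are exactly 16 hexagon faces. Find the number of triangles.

4

Let x be the number of triangles; then F = 16 + x.
Edge–face incidences: 2E = 6·16 + 3·x = 96 + 3x.
Every vertex has degree 3, so 3V = 2E.
Euler: V − E + F = 2 ⇒ (2E)/3 − E + (16 + x) = 2.
Multiply by 6: 2·(2E) − 3·(2E) + 6·(16 + x) = 12, i.e. 96 + 6x − (96 + 3x) = 12.
Collecting terms: 3x = 12, so x = 4.
Then 2E = 96 + 3·4 = 108, so E = 54, V = 2E/3 = 36, F = 16 + 4 = 20.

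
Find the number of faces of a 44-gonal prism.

46

A prism on an n-gon has two n-gon bases and n rectangular sides: V = 2·44 = 88, E = 3·44 = 132, F = 44 + 2 = 46.
Check: V − E + F = 88 − 132 + 46 = 2.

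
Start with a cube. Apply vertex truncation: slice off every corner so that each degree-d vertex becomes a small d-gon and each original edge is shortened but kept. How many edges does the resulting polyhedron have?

36

The base solid has V = 8, E = 12, F = 6.
Truncation replaces each original edge-end by a new vertex, so V′ = 2E = 24.
Each original edge survives, and each old vertex of degree d contributes d new edges; summing degrees gives Σd = 2E, so E′ = E + 2E = 3E = 36.
Each original face survives and each original vertex becomes one new face: F′ = F + V = 14.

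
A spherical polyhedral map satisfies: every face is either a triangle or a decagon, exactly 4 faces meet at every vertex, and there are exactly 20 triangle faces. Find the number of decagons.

Let x be the number of decagons; then F = 20 + x.
Edge–face incidences: 2E = 3·20 + 10·x = 60 + 10x.
Every vertex has degree 4, so 4V = 2E.
Euler: V − E + F = 2 ⇒ (2E)/4 − E + (20 + x) = 2.
Multiply by 8: 2·(2E) − 4·(2E) + 8·(20 + x) = 16, i.e. 160 + 8x − 2·(60 + 10x) = 16.
Collecting terms: −12x + 40 = 16, so −12x = −24, so x = 2.
Then 2E = 60 + 10·2 = 80, so E = 40, V = 2E/4 = 20, F = 20 + 2 = 22.

2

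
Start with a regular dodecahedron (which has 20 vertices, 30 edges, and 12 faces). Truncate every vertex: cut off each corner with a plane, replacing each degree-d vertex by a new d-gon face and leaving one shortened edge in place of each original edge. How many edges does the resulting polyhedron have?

Truncation replaces each original edge-end by a new vertex, so V′ = 2E = 60.
Each original edge survives, and each old vertex of degree d contributes d new edges; summing degrees gives Σd = 2E, so E′ = E + 2E = 3E = 90.
Each original face survives and each original vertex becomes one new face: F′ = F + V = 32.

90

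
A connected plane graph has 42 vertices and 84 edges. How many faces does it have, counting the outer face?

44

Euler's formula for a connected plane graph: V − E + F = 2, so F = 2 − 42 + 84 = 44.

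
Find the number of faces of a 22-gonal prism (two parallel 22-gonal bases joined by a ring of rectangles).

A prism on an n-gon has two n-gon bases and n rectangular sides: V = 2·22 = 44, E = 3·22 = 66, F = 22 + 2 = 24.
Check: V − E + F = 44 − 66 + 24 = 2.

24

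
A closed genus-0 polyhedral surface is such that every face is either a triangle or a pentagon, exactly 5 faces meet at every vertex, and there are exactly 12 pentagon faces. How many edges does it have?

Let x be the number of triangles; then F = 12 + x.
Edge–face incidences: 2E = 5·12 + 3·x = 60 + 3x.
Every vertex has degree 5, so 5V = 2E.
Euler: V − E + F = 2 ⇒ (2E)/5 − E + (12 + x) = 2.
Multiply by 10: 2·(2E) − 5·(2E) + 10·(12 + x) = 20, i.e. 120 + 10x − 3·(60 + 3x) = 20.
Collecting terms: x − 60 = 20, so x = 80.
Then 2E = 60 + 3·80 = 300, so E = 150, V = 2E/5 = 60, F = 12 + 80 = 92.

150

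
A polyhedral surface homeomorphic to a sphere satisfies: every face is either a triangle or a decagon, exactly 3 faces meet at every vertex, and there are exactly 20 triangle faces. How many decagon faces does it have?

12

Let x be the number of decagons; then F = 20 + x.
Edge–face incidences: 2E = 3·20 + 10·x = 60 + 10x.
Every vertex has degree 3, so 3V = 2E.
Euler: V − E + F = 2 ⇒ (2E)/3 − E + (20 + x) = 2.
Multiply by 6: 2·(2E) − 3·(2E) + 6·(20 + x) = 12, i.e. 120 + 6x − (60 + 10x) = 12.
Collecting terms: −4x + 60 = 12, so −4x = −48, so x = 12.
Then 2E = 60 + 10·12 = 180, so E = 90, V = 2E/3 = 60, F = 20 + 12 = 32.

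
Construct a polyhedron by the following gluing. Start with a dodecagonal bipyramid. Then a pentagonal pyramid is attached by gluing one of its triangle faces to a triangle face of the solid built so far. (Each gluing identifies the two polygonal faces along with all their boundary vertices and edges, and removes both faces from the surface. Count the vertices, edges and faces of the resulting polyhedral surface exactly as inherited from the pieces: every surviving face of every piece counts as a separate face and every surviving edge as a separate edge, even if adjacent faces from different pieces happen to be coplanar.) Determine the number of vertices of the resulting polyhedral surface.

A dodecagonal bipyramid: V=14, E=36, F=24.
Attach a pentagonal pyramid (V=6, E=10, F=6) along a 3-gon: merge 3 vertices and 3 edges, delete both glued faces → V=17, E=43, F=28.
Check: V − E + F = 17 − 43 + 28 = 2.

17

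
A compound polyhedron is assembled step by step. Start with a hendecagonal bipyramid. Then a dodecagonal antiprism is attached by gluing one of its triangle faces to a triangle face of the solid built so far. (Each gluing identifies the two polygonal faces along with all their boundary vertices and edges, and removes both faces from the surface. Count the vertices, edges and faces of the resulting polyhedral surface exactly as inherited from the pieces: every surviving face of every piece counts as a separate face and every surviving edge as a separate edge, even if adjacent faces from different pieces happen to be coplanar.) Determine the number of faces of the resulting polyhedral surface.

A hendecagonal bipyramid: V=13, E=33, F=22.
Attach a dodecagonal antiprism (V=24, E=48, F=26) along a 3-gon: merge 3 vertices and 3 edges, delete both glued faces → V=34, E=78, F=46.
Check: V − E + F = 34 − 78 + 46 = 2.

46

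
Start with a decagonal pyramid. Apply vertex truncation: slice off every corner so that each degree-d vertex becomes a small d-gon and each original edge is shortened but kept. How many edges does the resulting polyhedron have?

60

The base solid has V = 11, E = 20, F = 11.
Truncation replaces each original edge-end by a new vertex, so V′ = 2E = 40.
Each original edge survives, and each old vertex of degree d contributes d new edges; summing degrees gives Σd = 2E, so E′ = E + 2E = 3E = 60.
Each original face survives and each original vertex becomes one new face: F′ = F + V = 22.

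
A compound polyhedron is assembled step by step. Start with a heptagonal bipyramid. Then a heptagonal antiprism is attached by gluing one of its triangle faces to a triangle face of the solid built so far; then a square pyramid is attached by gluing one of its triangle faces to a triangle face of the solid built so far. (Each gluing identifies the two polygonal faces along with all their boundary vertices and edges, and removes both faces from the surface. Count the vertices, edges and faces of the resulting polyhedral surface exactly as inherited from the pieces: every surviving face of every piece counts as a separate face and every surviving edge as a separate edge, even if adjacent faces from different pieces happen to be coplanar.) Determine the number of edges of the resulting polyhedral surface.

51

A heptagonal bipyramid: V=9, E=21, F=14.
Attach a heptagonal antiprism (V=14, E=28, F=16) along a 3-gon: merge 3 vertices and 3 edges, delete both glued faces → V=20, E=46, F=28.
Attach a square pyramid (V=5, E=8, F=5) along a 3-gon: merge 3 vertices and 3 edges, delete both glued faces → V=22, E=51, F=31.
Check: V − E + F = 22 − 51 + 31 = 2.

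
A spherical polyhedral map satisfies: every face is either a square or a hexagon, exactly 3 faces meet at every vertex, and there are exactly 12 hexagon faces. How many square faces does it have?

Let x be the number of squares; then F = 12 + x.
Edge–face incidences: 2E = 6·12 + 4·x = 72 + 4x.
Every vertex has degree 3, so 3V = 2E.
Euler: V − E + F = 2 ⇒ (2E)/3 − E + (12 + x) = 2.
Multiply by 6: 2·(2E) − 3·(2E) + 6·(12 + x) = 12, i.e. 72 + 6x − (72 + 4x) = 12.
Collecting terms: 2x = 12, so x = 6.
Then 2E = 72 + 4·6 = 96, so E = 48, V = 2E/3 = 32, F = 12 + 6 = 18.

6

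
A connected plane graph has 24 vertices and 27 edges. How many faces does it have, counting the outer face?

5

Euler's formula for a connected plane graph: V − E + F = 2, so F = 2 − 24 + 27 = 5.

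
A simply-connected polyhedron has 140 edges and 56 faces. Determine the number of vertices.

Here V − E + F = 2.
V = 2 + E − F = 2 + 140 − 56 = 86.

86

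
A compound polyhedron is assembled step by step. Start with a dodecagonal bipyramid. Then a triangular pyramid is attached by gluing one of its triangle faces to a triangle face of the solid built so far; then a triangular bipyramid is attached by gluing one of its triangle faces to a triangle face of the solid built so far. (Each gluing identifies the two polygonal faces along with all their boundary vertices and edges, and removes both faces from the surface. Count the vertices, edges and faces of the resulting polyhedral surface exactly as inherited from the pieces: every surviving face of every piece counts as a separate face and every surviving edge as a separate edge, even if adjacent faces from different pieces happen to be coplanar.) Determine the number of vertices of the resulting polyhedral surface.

17

A dodecagonal bipyramid: V=14, E=36, F=24.
Attach a triangular pyramid (V=4, E=6, F=4) along a 3-gon: merge 3 vertices and 3 edges, delete both glued faces → V=15, E=39, F=26.
Attach a triangular bipyramid (V=5, E=9, F=6) along a 3-gon: merge 3 vertices and 3 edges, delete both glued faces → V=17, E=45, F=30.
Check: V − E + F = 17 − 45 + 30 = 2.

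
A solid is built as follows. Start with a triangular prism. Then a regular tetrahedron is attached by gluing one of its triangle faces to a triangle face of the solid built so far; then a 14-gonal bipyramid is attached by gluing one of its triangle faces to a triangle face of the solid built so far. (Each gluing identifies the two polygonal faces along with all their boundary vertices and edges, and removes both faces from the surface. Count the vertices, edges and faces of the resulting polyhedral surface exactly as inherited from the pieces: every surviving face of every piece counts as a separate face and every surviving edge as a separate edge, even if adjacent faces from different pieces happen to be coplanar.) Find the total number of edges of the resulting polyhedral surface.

A triangular prism: V=6, E=9, F=5.
Attach a regular tetrahedron (V=4, E=6, F=4) along a 3-gon: merge 3 vertices and 3 edges, delete both glued faces → V=7, E=12, F=7.
Attach a 14-gonal bipyramid (V=16, E=42, F=28) along a 3-gon: merge 3 vertices and 3 edges, delete both glued faces → V=20, E=51, F=33.
Check: V − E + F = 20 − 51 + 33 = 2.

51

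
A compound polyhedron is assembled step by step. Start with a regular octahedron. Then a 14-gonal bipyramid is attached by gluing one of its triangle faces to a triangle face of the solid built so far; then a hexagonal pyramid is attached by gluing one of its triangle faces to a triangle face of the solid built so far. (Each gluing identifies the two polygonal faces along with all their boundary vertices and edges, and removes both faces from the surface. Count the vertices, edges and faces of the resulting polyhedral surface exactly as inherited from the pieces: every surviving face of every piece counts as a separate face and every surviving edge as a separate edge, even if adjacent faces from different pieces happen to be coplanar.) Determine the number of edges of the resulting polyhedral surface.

60

A regular octahedron: V=6, E=12, F=8.
Attach a 14-gonal bipyramid (V=16, E=42, F=28) along a 3-gon: merge 3 vertices and 3 edges, delete both glued faces → V=19, E=51, F=34.
Attach a hexagonal pyramid (V=7, E=12, F=7) along a 3-gon: merge 3 vertices and 3 edges, delete both glued faces → V=23, E=60, F=39.
Check: V − E + F = 23 − 60 + 39 = 2.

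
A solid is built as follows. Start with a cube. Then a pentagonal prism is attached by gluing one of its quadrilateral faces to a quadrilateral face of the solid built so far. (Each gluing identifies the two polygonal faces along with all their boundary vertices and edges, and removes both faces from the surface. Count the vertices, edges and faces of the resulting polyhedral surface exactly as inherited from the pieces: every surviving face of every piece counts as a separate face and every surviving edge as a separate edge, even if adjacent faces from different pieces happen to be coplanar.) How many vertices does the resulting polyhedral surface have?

14

A cube: V=8, E=12, F=6.
Attach a pentagonal prism (V=10, E=15, F=7) along a 4-gon: merge 4 vertices and 4 edges, delete both glued faces → V=14, E=23, F=11.
Check: V − E + F = 14 − 23 + 11 = 2.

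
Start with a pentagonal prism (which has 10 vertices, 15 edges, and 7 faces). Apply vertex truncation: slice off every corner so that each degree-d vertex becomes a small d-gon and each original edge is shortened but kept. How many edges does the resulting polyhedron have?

Truncation replaces each original edge-end by a new vertex, so V′ = 2E = 30.
Each original edge survives, and each old vertex of degree d contributes d new edges; summing degrees gives Σd = 2E, so E′ = E + 2E = 3E = 45.
Each original face survives and each original vertex becomes one new face: F′ = F + V = 17.

45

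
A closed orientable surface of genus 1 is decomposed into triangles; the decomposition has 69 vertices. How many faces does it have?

138

χ = 2 − 2·1 = 0, and every face is a triangle so 3F = 2E.
V − E + F = 0 with E = 3F/2 gives 69 − (3/2 − 1)·F = 0, so F = 138 and E = 207.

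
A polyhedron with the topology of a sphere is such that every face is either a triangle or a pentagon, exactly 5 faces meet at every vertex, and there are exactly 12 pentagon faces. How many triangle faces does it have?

Let x be the number of triangles; then F = 12 + x.
Edge–face incidences: 2E = 5·12 + 3·x = 60 + 3x.
Every vertex has degree 5, so 5V = 2E.
Euler: V − E + F = 2 ⇒ (2E)/5 − E + (12 + x) = 2.
Multiply by 10: 2·(2E) − 5·(2E) + 10·(12 + x) = 20, i.e. 120 + 10x − 3·(60 + 3x) = 20.
Collecting terms: x − 60 = 20, so x = 80.
Then 2E = 60 + 3·80 = 300, so E = 150, V = 2E/5 = 60, F = 12 + 80 = 92.

80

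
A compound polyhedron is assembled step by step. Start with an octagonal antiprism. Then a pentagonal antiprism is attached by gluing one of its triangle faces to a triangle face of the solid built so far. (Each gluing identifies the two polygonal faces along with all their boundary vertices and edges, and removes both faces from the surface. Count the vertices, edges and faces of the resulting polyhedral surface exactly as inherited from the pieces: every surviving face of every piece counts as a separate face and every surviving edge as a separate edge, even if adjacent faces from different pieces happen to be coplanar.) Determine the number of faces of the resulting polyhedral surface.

An octagonal antiprism: V=16, E=32, F=18.
Attach a pentagonal antiprism (V=10, E=20, F=12) along a 3-gon: merge 3 vertices and 3 edges, delete both glued faces → V=23, E=49, F=28.
Check: V − E + F = 23 − 49 + 28 = 2.

28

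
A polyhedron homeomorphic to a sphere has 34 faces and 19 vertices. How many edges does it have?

51

Here V − E + F = 2.
E = V + F − (2) = 19 + 34 − (2) = 51.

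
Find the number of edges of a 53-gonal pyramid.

A pyramid on an n-gon base has one n-gon and n triangles: V = 53 + 1 = 54, E = 2·53 = 106, F = 53 + 1 = 54.

106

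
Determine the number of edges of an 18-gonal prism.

54

A prism on an n-gon has two n-gon bases and n rectangular sides: V = 2·18 = 36, E = 3·18 = 54, F = 18 + 2 = 20.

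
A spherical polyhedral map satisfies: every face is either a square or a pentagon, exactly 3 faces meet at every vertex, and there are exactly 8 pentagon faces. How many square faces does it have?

Let x be the number of squares; then F = 8 + x.
Edge–face incidences: 2E = 5·8 + 4·x = 40 + 4x.
Every vertex has degree 3, so 3V = 2E.
Euler: V − E + F = 2 ⇒ (2E)/3 − E + (8 + x) = 2.
Multiply by 6: 2·(2E) − 3·(2E) + 6·(8 + x) = 12, i.e. 48 + 6x − (40 + 4x) = 12.
Collecting terms: 2x + 8 = 12, so 2x = 4, so x = 2.
Then 2E = 40 + 4·2 = 48, so E = 24, V = 2E/3 = 16, F = 8 + 2 = 10.

2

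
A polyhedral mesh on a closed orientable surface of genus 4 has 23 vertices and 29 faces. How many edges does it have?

For a closed orientable surface of genus 4, χ = 2 − 2·4 = -6.
E = V + F − (-6) = 23 + 29 − (-6) = 58.

58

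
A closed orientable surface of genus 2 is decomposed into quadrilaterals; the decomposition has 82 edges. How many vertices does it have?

χ = 2 − 2·2 = -2, and every face is a square so 4F = 2E.
F = 2E/4 = 41. Then V = -2 + E − F = -2 + 82 − 41 = 39.

39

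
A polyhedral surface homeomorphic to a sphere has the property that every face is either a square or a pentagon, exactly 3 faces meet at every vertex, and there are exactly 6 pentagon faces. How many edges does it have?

21

Let x be the number of squares; then F = 6 + x.
Edge–face incidences: 2E = 5·6 + 4·x = 30 + 4x.
Every vertex has degree 3, so 3V = 2E.
Euler: V − E + F = 2 ⇒ (2E)/3 − E + (6 + x) = 2.
Multiply by 6: 2·(2E) − 3·(2E) + 6·(6 + x) = 12, i.e. 36 + 6x − (30 + 4x) = 12.
Collecting terms: 2x + 6 = 12, so 2x = 6, so x = 3.
Then 2E = 30 + 4·3 = 42, so E = 21, V = 2E/3 = 14, F = 6 + 3 = 9.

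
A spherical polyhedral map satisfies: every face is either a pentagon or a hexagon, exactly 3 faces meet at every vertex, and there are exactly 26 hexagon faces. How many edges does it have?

108

Let x be the number of pentagons; then F = 26 + x.
Edge–face incidences: 2E = 6·26 + 5·x = 156 + 5x.
Every vertex has degree 3, so 3V = 2E.
Euler: V − E + F = 2 ⇒ (2E)/3 − E + (26 + x) = 2.
Multiply by 6: 2·(2E) − 3·(2E) + 6·(26 + x) = 12, i.e. 156 + 6x − (156 + 5x) = 12.
Collecting terms: x = 12.
Then 2E = 156 + 5·12 = 216, so E = 108, V = 2E/3 = 72, F = 26 + 12 = 38.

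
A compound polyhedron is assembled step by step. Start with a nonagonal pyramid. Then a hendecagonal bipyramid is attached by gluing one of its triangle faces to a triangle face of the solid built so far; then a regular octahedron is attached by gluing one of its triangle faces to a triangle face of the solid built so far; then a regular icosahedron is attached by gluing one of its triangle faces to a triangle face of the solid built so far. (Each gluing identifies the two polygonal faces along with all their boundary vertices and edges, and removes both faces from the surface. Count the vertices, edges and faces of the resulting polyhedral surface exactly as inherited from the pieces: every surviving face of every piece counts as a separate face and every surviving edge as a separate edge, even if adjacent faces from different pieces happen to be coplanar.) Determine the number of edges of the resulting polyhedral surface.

A nonagonal pyramid: V=10, E=18, F=10.
Attach a hendecagonal bipyramid (V=13, E=33, F=22) along a 3-gon: merge 3 vertices and 3 edges, delete both glued faces → V=20, E=48, F=30.
Attach a regular octahedron (V=6, E=12, F=8) along a 3-gon: merge 3 vertices and 3 edges, delete both glued faces → V=23, E=57, F=36.
Attach a regular icosahedron (V=12, E=30, F=20) along a 3-gon: merge 3 vertices and 3 edges, delete both glued faces → V=32, E=84, F=54.
Check: V − E + F = 32 − 84 + 54 = 2.

84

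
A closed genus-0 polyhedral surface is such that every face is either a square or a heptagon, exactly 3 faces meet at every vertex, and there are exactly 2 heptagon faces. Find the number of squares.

7

Let x be the number of squares; then F = 2 + x.
Edge–face incidences: 2E = 7·2 + 4·x = 14 + 4x.
Every vertex has degree 3, so 3V = 2E.
Euler: V − E + F = 2 ⇒ (2E)/3 − E + (2 + x) = 2.
Multiply by 6: 2·(2E) − 3·(2E) + 6·(2 + x) = 12, i.e. 12 + 6x − (14 + 4x) = 12.
Collecting terms: 2x − 2 = 12, so 2x = 14, so x = 7.
Then 2E = 14 + 4·7 = 42, so E = 21, V = 2E/3 = 14, F = 2 + 7 = 9.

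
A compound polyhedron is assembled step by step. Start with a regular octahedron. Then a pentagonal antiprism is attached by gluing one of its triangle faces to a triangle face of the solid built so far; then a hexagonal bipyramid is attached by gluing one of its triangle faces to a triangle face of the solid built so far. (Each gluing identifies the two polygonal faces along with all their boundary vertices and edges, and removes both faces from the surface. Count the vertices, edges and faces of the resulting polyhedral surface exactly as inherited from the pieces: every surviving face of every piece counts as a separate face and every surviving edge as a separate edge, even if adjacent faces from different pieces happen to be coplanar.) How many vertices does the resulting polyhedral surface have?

A regular octahedron: V=6, E=12, F=8.
Attach a pentagonal antiprism (V=10, E=20, F=12) along a 3-gon: merge 3 vertices and 3 edges, delete both glued faces → V=13, E=29, F=18.
Attach a hexagonal bipyramid (V=8, E=18, F=12) along a 3-gon: merge 3 vertices and 3 edges, delete both glued faces → V=18, E=44, F=28.
Check: V − E + F = 18 − 44 + 28 = 2.

18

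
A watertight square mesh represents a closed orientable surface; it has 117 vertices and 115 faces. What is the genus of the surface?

0

Every face is a square, so 2E = 4·115 = 460, giving E = 230.
χ = V − E + F = 117 − 230 + 115 = 2.
For a closed orientable surface χ = 2 − 2g, so g = (2 − (2))/2 = 0.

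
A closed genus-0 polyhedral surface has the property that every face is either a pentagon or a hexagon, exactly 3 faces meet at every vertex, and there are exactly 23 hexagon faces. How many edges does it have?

Let x be the number of pentagons; then F = 23 + x.
Edge–face incidences: 2E = 6·23 + 5·x = 138 + 5x.
Every vertex has degree 3, so 3V = 2E.
Euler: V − E + F = 2 ⇒ (2E)/3 − E + (23 + x) = 2.
Multiply by 6: 2·(2E) − 3·(2E) + 6·(23 + x) = 12, i.e. 138 + 6x − (138 + 5x) = 12.
Collecting terms: x = 12.
Then 2E = 138 + 5·12 = 198, so E = 99, V = 2E/3 = 66, F = 23 + 12 = 35.

99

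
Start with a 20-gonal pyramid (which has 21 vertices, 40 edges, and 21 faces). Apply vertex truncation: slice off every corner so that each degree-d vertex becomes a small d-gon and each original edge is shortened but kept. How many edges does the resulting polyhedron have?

120

Truncation replaces each original edge-end by a new vertex, so V′ = 2E = 80.
Each original edge survives, and each old vertex of degree d contributes d new edges; summing degrees gives Σd = 2E, so E′ = E + 2E = 3E = 120.
Each original face survives and each original vertex becomes one new face: F′ = F + V = 42.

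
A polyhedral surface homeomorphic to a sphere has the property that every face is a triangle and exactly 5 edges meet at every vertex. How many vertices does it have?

12

Each face has 3 edges and each edge borders two faces, so 2E = 3F.
Each vertex has degree 5, so 5V = 2E and hence V = 3F/5.
Euler: V − E + F = 2 ⇒ (3F/5) − (3F/2) + F = 2.
Multiply by 10: (6 − 15 + 10)F = 20, i.e. 1F = 20.
So F = 20, E = 3·20/2 = 30, V = 3·20/5 = 12.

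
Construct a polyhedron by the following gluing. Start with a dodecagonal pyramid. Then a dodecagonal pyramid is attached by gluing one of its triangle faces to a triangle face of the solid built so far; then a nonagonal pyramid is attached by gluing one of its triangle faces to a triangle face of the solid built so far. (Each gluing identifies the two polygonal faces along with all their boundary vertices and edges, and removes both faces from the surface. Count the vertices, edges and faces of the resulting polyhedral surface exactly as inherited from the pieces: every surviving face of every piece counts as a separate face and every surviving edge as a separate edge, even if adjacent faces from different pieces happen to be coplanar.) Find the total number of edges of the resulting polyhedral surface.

60

A dodecagonal pyramid: V=13, E=24, F=13.
Attach a dodecagonal pyramid (V=13, E=24, F=13) along a 3-gon: merge 3 vertices and 3 edges, delete both glued faces → V=23, E=45, F=24.
Attach a nonagonal pyramid (V=10, E=18, F=10) along a 3-gon: merge 3 vertices and 3 edges, delete both glued faces → V=30, E=60, F=32.
Check: V − E + F = 30 − 60 + 32 = 2.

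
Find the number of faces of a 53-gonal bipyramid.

106

A bipyramid over an n-gon has 2n triangular faces and n + 2 vertices: V = 53 + 2 = 55, E = 3·53 = 159, F = 2·53 = 106.
Check: V − E + F = 55 − 159 + 106 = 2.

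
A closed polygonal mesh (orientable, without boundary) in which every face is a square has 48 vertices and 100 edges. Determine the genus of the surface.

2

Every face is a square and each edge borders two faces, so 4F = 2·100, giving F = 50.
χ = V − E + F = 48 − 100 + 50 = -2.
For a closed orientable surface χ = 2 − 2g, so g = (2 − (-2))/2 = 2.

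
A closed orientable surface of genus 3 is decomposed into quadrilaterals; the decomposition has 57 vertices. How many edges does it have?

χ = 2 − 2·3 = -4, and every face is a square so 4F = 2E.
V − E + F = -4 with E = 4F/2 gives 57 − (4/2 − 1)·F = -4, so F = 61 and E = 122.

122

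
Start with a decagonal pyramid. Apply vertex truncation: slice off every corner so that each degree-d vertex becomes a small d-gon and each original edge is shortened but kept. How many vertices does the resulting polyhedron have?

The base solid has V = 11, E = 20, F = 11.
Truncation replaces each original edge-end by a new vertex, so V′ = 2E = 40.
Each original edge survives, and each old vertex of degree d contributes d new edges; summing degrees gives Σd = 2E, so E′ = E + 2E = 3E = 60.
Each original face survives and each original vertex becomes one new face: F′ = F + V = 22.

40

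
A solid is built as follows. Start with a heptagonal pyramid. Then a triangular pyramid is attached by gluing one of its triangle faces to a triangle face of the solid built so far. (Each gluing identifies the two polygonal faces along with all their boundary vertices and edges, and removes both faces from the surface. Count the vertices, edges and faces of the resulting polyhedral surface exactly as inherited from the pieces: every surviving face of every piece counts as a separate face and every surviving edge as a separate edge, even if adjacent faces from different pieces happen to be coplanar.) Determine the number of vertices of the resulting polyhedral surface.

9

A heptagonal pyramid: V=8, E=14, F=8.
Attach a triangular pyramid (V=4, E=6, F=4) along a 3-gon: merge 3 vertices and 3 edges, delete both glued faces → V=9, E=17, F=10.
Check: V − E + F = 9 − 17 + 10 = 2.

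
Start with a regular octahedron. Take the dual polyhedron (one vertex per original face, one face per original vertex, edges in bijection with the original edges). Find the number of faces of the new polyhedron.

The base solid has V = 6, E = 12, F = 8.
The dual swaps V and F and preserves E: V′ = F = 8, E′ = E = 12, F′ = V = 6.

6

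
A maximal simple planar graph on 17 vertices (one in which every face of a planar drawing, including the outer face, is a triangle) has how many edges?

45

In a plane triangulation 3F = 2E and V − E + F = 2, so E = 3V − 6 = 3·17 − 6 = 45.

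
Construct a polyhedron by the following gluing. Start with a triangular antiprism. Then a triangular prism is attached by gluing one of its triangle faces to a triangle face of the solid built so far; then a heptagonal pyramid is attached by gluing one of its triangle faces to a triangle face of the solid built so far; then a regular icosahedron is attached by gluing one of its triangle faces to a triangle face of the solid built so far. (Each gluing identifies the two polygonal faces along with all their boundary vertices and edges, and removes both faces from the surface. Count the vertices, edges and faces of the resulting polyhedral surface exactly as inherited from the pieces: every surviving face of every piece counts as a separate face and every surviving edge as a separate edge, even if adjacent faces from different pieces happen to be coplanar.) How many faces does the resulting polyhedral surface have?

A triangular antiprism: V=6, E=12, F=8.
Attach a triangular prism (V=6, E=9, F=5) along a 3-gon: merge 3 vertices and 3 edges, delete both glued faces → V=9, E=18, F=11.
Attach a heptagonal pyramid (V=8, E=14, F=8) along a 3-gon: merge 3 vertices and 3 edges, delete both glued faces → V=14, E=29, F=17.
Attach a regular icosahedron (V=12, E=30, F=20) along a 3-gon: merge 3 vertices and 3 edges, delete both glued faces → V=23, E=56, F=35.
Check: V − E + F = 23 − 56 + 35 = 2.

35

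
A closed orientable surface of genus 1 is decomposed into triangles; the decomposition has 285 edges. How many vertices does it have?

χ = 2 − 2·1 = 0, and every face is a triangle so 3F = 2E.
F = 2E/3 = 190. Then V = 0 + E − F = 0 + 285 − 190 = 95.

95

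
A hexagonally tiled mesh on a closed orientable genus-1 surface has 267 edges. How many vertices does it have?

χ = 2 − 2·1 = 0, and every face is a hexagon so 6F = 2E.
F = 2E/6 = 89. Then V = 0 + E − F = 0 + 267 − 89 = 178.

178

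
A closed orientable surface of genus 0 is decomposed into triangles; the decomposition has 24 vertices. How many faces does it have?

χ = 2 − 2·0 = 2, and every face is a triangle so 3F = 2E.
V − E + F = 2 with E = 3F/2 gives 24 − (3/2 − 1)·F = 2, so F = 44 and E = 66.

44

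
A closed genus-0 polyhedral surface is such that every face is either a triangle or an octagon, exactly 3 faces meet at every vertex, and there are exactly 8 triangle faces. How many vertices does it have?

24

Let x be the number of octagons; then F = 8 + x.
Edge–face incidences: 2E = 3·8 + 8·x = 24 + 8x.
Every vertex has degree 3, so 3V = 2E.
Euler: V − E + F = 2 ⇒ (2E)/3 − E + (8 + x) = 2.
Multiply by 6: 2·(2E) − 3·(2E) + 6·(8 + x) = 12, i.e. 48 + 6x − (24 + 8x) = 12.
Collecting terms: −2x + 24 = 12, so −2x = −12, so x = 6.
Then 2E = 24 + 8·6 = 72, so E = 36, V = 2E/3 = 24, F = 8 + 6 = 14.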